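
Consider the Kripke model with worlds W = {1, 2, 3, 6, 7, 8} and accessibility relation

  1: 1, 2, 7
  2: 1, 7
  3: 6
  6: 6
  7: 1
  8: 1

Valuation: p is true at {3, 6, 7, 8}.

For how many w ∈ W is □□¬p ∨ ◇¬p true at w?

4

1: □□¬p is F, ◇¬p is T. ✓
2: □□¬p is F, ◇¬p is T. ✓
3: □□¬p is F, ◇¬p is F. ✗
6: □□¬p is F, ◇¬p is F. ✗
7: □□¬p is F, ◇¬p is T. ✓
8: □□¬p is F, ◇¬p is T. ✓
Satisfying worlds: {1, 2, 7, 8}.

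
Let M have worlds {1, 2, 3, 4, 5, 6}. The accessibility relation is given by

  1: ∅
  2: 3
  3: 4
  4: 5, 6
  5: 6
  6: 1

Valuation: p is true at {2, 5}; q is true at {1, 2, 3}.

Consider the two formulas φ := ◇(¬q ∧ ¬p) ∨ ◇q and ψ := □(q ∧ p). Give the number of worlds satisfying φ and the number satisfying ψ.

For ◇(¬q ∧ ¬p) ∨ ◇q:
1: ◇(¬q ∧ ¬p) is F, ◇q is F. ✗
2: ◇(¬q ∧ ¬p) is F, ◇q is T. ✓
3: ◇(¬q ∧ ¬p) is T, ◇q is F. ✓
4: ◇(¬q ∧ ¬p) is T, ◇q is F. ✓
5: ◇(¬q ∧ ¬p) is T, ◇q is F. ✓
6: ◇(¬q ∧ ¬p) is F, ◇q is T. ✓
— 5 worlds.
For □(q ∧ p):
1: no successors, so □(q ∧ p) holds vacuously. ✓
2: successors {3}; q ∧ p there: 3:F. ✗
3: successors {4}; q ∧ p there: 4:F. ✗
4: successors {5, 6}; q ∧ p there: 5:F, 6:F. ✗
5: successors {6}; q ∧ p there: 6:F. ✗
6: successors {1}; q ∧ p there: 1:F. ✗
— 1 world.

5 and 1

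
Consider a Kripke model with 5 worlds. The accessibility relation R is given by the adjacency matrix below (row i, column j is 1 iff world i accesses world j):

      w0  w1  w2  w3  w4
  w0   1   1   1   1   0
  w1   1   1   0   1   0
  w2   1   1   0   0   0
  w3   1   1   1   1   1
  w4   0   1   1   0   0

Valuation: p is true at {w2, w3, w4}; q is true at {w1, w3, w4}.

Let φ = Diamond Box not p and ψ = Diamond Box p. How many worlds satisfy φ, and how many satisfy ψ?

3 and 0

For Diamond Box not p:
w0: successors {w0, w1, w2, w3}; Box not p there: w0:F, w1:F, w2:T, w3:F. ✓
w1: successors {w0, w1, w3}; Box not p there: w0:F, w1:F, w3:F. ✗
w2: successors {w0, w1}; Box not p there: w0:F, w1:F. ✗
w3: successors {w0, w1, w2, w3, w4}; Box not p there: w0:F, w1:F, w2:T, w3:F, w4:F. ✓
w4: successors {w1, w2}; Box not p there: w1:F, w2:T. ✓
— 3 worlds.
For Diamond Box p:
w0: successors {w0, w1, w2, w3}; Box p there: w0:F, w1:F, w2:F, w3:F. ✗
w1: successors {w0, w1, w3}; Box p there: w0:F, w1:F, w3:F. ✗
w2: successors {w0, w1}; Box p there: w0:F, w1:F. ✗
w3: successors {w0, w1, w2, w3, w4}; Box p there: w0:F, w1:F, w2:F, w3:F, w4:F. ✗
w4: successors {w1, w2}; Box p there: w1:F, w2:F. ✗
— 0 worlds.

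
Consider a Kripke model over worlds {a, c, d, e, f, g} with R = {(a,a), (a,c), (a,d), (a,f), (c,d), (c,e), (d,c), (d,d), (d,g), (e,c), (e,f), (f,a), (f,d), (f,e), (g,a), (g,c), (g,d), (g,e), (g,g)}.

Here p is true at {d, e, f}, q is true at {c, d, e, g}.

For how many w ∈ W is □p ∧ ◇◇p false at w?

a: □p is F, ◇◇p is T. ✗
c: □p is T, ◇◇p is T. ✓
d: □p is F, ◇◇p is T. ✗
e: □p is F, ◇◇p is T. ✗
f: □p is F, ◇◇p is T. ✗
g: □p is F, ◇◇p is T. ✗
Satisfying worlds: {c}.
So □p ∧ ◇◇p fails at the other 5 worlds.

5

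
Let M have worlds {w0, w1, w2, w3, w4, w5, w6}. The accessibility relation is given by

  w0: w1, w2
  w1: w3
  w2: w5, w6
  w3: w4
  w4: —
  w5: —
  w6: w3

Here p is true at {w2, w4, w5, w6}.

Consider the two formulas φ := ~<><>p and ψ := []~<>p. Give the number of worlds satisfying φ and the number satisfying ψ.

4 and 4

For ~<><>p:
w0: <><>p is T. ✗
w1: <><>p is T. ✗
w2: <><>p is F. ✓
w3: <><>p is F. ✓
w4: <><>p is F. ✓
w5: <><>p is F. ✓
w6: <><>p is T. ✗
— 4 worlds.
For []~<>p:
w0: successors {w1, w2}; ~<>p there: w1:T, w2:F. ✗
w1: successors {w3}; ~<>p there: w3:F. ✗
w2: successors {w5, w6}; ~<>p there: w5:T, w6:T. ✓
w3: successors {w4}; ~<>p there: w4:T. ✓
w4: no successors, so []~<>p holds vacuously. ✓
w5: no successors, so []~<>p holds vacuously. ✓
w6: successors {w3}; ~<>p there: w3:F. ✗
— 4 worlds.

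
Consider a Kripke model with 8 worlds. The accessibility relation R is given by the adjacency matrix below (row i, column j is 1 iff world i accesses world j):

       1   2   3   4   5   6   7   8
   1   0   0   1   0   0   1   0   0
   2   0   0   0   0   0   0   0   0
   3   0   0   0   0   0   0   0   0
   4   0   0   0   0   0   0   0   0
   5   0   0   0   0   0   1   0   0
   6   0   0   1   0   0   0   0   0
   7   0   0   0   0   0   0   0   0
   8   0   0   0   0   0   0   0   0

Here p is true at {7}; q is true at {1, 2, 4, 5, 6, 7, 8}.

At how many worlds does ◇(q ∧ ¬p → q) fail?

1: successors {3, 6}; q ∧ ¬p → q there: 3:T, 6:T. ✓
2: no successors, so ◇(q ∧ ¬p → q) fails. ✗
3: no successors, so ◇(q ∧ ¬p → q) fails. ✗
4: no successors, so ◇(q ∧ ¬p → q) fails. ✗
5: successors {6}; q ∧ ¬p → q there: 6:T. ✓
6: successors {3}; q ∧ ¬p → q there: 3:T. ✓
7: no successors, so ◇(q ∧ ¬p → q) fails. ✗
8: no successors, so ◇(q ∧ ¬p → q) fails. ✗
Satisfying worlds: {1, 5, 6}.
So ◇(q ∧ ¬p → q) fails at the other 5 worlds.

5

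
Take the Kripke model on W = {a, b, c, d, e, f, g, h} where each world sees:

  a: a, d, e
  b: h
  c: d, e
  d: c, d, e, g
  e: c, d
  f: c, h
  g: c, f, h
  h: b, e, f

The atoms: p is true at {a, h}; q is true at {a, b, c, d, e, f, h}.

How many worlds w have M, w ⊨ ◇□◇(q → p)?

0

a: successors {a, d, e}; □◇(q → p) there: a:F, d:F, e:F. ✗
b: successors {h}; □◇(q → p) there: h:F. ✗
c: successors {d, e}; □◇(q → p) there: d:F, e:F. ✗
d: successors {c, d, e, g}; □◇(q → p) there: c:F, d:F, e:F, g:F. ✗
e: successors {c, d}; □◇(q → p) there: c:F, d:F. ✗
f: successors {c, h}; □◇(q → p) there: c:F, h:F. ✗
g: successors {c, f, h}; □◇(q → p) there: c:F, f:F, h:F. ✗
h: successors {b, e, f}; □◇(q → p) there: b:F, e:F, f:F. ✗
Satisfying worlds: ∅.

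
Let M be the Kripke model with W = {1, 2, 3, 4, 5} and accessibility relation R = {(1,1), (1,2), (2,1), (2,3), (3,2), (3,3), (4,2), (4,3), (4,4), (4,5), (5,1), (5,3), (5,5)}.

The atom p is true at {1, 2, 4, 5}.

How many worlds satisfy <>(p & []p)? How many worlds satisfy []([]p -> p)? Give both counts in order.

3 and 5

For <>(p & []p):
1: successors {1, 2}; p & []p there: 1:T, 2:F. ✓
2: successors {1, 3}; p & []p there: 1:T, 3:F. ✓
3: successors {2, 3}; p & []p there: 2:F, 3:F. ✗
4: successors {2, 3, 4, 5}; p & []p there: 2:F, 3:F, 4:F, 5:F. ✗
5: successors {1, 3, 5}; p & []p there: 1:T, 3:F, 5:F. ✓
— 3 worlds.
For []([]p -> p):
1: successors {1, 2}; []p -> p there: 1:T, 2:T. ✓
2: successors {1, 3}; []p -> p there: 1:T, 3:T. ✓
3: successors {2, 3}; []p -> p there: 2:T, 3:T. ✓
4: successors {2, 3, 4, 5}; []p -> p there: 2:T, 3:T, 4:T, 5:T. ✓
5: successors {1, 3, 5}; []p -> p there: 1:T, 3:T, 5:T. ✓
— 5 worlds.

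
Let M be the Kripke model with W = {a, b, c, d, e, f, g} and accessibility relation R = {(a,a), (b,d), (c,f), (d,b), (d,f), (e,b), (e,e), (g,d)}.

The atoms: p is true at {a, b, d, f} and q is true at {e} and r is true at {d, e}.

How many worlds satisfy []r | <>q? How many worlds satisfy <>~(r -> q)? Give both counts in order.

4 and 2

For []r | <>q:
a: []r is F, <>q is F. ✗
b: []r is T, <>q is F. ✓
c: []r is F, <>q is F. ✗
d: []r is F, <>q is F. ✗
e: []r is F, <>q is T. ✓
f: []r is T, <>q is F. ✓
g: []r is T, <>q is F. ✓
— 4 worlds.
For <>~(r -> q):
a: successors {a}; ~(r -> q) there: a:F. ✗
b: successors {d}; ~(r -> q) there: d:T. ✓
c: successors {f}; ~(r -> q) there: f:F. ✗
d: successors {b, f}; ~(r -> q) there: b:F, f:F. ✗
e: successors {b, e}; ~(r -> q) there: b:F, e:F. ✗
f: no successors, so <>~(r -> q) fails. ✗
g: successors {d}; ~(r -> q) there: d:T. ✓
— 2 worlds.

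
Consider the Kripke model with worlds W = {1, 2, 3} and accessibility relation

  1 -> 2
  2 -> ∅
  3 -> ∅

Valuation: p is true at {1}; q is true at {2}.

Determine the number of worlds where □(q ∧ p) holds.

2

1: successors {2}; q ∧ p there: 2:F. ✗
2: no successors, so □(q ∧ p) holds vacuously. ✓
3: no successors, so □(q ∧ p) holds vacuously. ✓
Satisfying worlds: {2, 3}.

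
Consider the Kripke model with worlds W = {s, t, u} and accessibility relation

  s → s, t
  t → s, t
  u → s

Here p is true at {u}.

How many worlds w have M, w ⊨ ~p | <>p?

2

s: ~p is T, <>p is F. ✓
t: ~p is T, <>p is F. ✓
u: ~p is F, <>p is F. ✗
Satisfying worlds: {s, t}.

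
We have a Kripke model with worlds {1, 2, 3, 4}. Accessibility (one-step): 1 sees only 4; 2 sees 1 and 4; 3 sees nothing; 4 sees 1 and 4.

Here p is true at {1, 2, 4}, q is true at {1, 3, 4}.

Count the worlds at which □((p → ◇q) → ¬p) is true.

1: successors {4}; (p → ◇q) → ¬p there: 4:F. ✗
2: successors {1, 4}; (p → ◇q) → ¬p there: 1:F, 4:F. ✗
3: no successors, so □((p → ◇q) → ¬p) holds vacuously. ✓
4: successors {1, 4}; (p → ◇q) → ¬p there: 1:F, 4:F. ✗
Satisfying worlds: {3}.

1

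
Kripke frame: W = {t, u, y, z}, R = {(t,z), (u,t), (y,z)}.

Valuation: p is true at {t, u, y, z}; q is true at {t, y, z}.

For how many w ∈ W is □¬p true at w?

1

t: successors {z}; ¬p there: z:F. ✗
u: successors {t}; ¬p there: t:F. ✗
y: successors {z}; ¬p there: z:F. ✗
z: no successors, so □¬p holds vacuously. ✓
Satisfying worlds: {z}.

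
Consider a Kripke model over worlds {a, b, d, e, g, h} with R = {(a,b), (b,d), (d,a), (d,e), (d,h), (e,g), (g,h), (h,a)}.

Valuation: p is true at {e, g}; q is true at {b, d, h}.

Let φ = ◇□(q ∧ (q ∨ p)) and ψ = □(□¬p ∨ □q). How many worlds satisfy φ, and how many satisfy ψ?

4 and 4

For ◇□(q ∧ (q ∨ p)):
a: successors {b}; □(q ∧ (q ∨ p)) there: b:T. ✓
b: successors {d}; □(q ∧ (q ∨ p)) there: d:F. ✗
d: successors {a, e, h}; □(q ∧ (q ∨ p)) there: a:T, e:F, h:F. ✓
e: successors {g}; □(q ∧ (q ∨ p)) there: g:T. ✓
g: successors {h}; □(q ∧ (q ∨ p)) there: h:F. ✗
h: successors {a}; □(q ∧ (q ∨ p)) there: a:T. ✓
— 4 worlds.
For □(□¬p ∨ □q):
a: successors {b}; □¬p ∨ □q there: b:T. ✓
b: successors {d}; □¬p ∨ □q there: d:F. ✗
d: successors {a, e, h}; □¬p ∨ □q there: a:T, e:F, h:T. ✗
e: successors {g}; □¬p ∨ □q there: g:T. ✓
g: successors {h}; □¬p ∨ □q there: h:T. ✓
h: successors {a}; □¬p ∨ □q there: a:T. ✓
— 4 worlds.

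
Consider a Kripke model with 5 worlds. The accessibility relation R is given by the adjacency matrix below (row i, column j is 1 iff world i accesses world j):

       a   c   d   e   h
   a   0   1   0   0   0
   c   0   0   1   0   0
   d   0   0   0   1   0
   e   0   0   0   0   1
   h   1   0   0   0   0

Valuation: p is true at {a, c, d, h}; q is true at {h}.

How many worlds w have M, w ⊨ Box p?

4

a: successors {c}; p there: c:T. ✓
c: successors {d}; p there: d:T. ✓
d: successors {e}; p there: e:F. ✗
e: successors {h}; p there: h:T. ✓
h: successors {a}; p there: a:T. ✓
Satisfying worlds: {a, c, e, h}.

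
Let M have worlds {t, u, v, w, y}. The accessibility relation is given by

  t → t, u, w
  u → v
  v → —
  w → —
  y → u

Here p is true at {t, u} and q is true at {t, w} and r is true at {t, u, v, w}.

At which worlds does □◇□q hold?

t: successors {t, u, w}; ◇□q there: t:T, u:T, w:F. ✗
u: successors {v}; ◇□q there: v:F. ✗
v: no successors, so □◇□q holds vacuously. ✓
w: no successors, so □◇□q holds vacuously. ✓
y: successors {u}; ◇□q there: u:T. ✓

{v, w, y}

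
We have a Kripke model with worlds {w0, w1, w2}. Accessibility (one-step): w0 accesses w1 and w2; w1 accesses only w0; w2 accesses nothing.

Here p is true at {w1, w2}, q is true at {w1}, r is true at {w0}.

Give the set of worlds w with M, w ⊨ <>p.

w0: successors {w1, w2}; p there: w1:T, w2:T. ✓
w1: successors {w0}; p there: w0:F. ✗
w2: no successors, so <>p fails. ✗

{w0}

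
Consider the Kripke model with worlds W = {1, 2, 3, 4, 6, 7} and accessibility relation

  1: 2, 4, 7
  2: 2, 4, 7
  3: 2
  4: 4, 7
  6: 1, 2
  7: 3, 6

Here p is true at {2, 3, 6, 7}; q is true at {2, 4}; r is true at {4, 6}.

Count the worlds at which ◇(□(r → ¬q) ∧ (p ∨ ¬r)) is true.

4

1: successors {2, 4, 7}; □(r → ¬q) ∧ (p ∨ ¬r) there: 2:F, 4:F, 7:T. ✓
2: successors {2, 4, 7}; □(r → ¬q) ∧ (p ∨ ¬r) there: 2:F, 4:F, 7:T. ✓
3: successors {2}; □(r → ¬q) ∧ (p ∨ ¬r) there: 2:F. ✗
4: successors {4, 7}; □(r → ¬q) ∧ (p ∨ ¬r) there: 4:F, 7:T. ✓
6: successors {1, 2}; □(r → ¬q) ∧ (p ∨ ¬r) there: 1:F, 2:F. ✗
7: successors {3, 6}; □(r → ¬q) ∧ (p ∨ ¬r) there: 3:T, 6:T. ✓
Satisfying worlds: {1, 2, 4, 7}.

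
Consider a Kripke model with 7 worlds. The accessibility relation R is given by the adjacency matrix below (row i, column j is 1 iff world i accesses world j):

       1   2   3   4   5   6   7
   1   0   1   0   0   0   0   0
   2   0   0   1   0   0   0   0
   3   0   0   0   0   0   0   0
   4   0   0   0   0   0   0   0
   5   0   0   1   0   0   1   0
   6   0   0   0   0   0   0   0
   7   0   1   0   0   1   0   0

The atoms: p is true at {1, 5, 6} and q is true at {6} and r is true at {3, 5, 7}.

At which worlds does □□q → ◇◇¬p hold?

1: □□q is F, ◇◇¬p is T. ✓
2: □□q is T, ◇◇¬p is F. ✗
3: □□q is T, ◇◇¬p is F. ✗
4: □□q is T, ◇◇¬p is F. ✗
5: □□q is T, ◇◇¬p is F. ✗
6: □□q is T, ◇◇¬p is F. ✗
7: □□q is F, ◇◇¬p is T. ✓

{1, 7}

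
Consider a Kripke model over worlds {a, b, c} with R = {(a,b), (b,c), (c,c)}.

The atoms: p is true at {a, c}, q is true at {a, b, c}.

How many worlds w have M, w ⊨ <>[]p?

3

a: successors {b}; []p there: b:T. ✓
b: successors {c}; []p there: c:T. ✓
c: successors {c}; []p there: c:T. ✓
Satisfying worlds: {a, b, c}.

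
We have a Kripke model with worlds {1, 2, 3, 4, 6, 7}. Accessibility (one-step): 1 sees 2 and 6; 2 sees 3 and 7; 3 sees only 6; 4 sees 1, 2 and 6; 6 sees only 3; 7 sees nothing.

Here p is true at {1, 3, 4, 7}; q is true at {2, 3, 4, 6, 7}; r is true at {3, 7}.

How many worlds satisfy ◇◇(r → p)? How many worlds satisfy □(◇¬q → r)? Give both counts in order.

5 and 6

For ◇◇(r → p):
1: successors {2, 6}; ◇(r → p) there: 2:T, 6:T. ✓
2: successors {3, 7}; ◇(r → p) there: 3:T, 7:F. ✓
3: successors {6}; ◇(r → p) there: 6:T. ✓
4: successors {1, 2, 6}; ◇(r → p) there: 1:T, 2:T, 6:T. ✓
6: successors {3}; ◇(r → p) there: 3:T. ✓
7: no successors, so ◇◇(r → p) fails. ✗
— 5 worlds.
For □(◇¬q → r):
1: successors {2, 6}; ◇¬q → r there: 2:T, 6:T. ✓
2: successors {3, 7}; ◇¬q → r there: 3:T, 7:T. ✓
3: successors {6}; ◇¬q → r there: 6:T. ✓
4: successors {1, 2, 6}; ◇¬q → r there: 1:T, 2:T, 6:T. ✓
6: successors {3}; ◇¬q → r there: 3:T. ✓
7: no successors, so □(◇¬q → r) holds vacuously. ✓
— 6 worlds.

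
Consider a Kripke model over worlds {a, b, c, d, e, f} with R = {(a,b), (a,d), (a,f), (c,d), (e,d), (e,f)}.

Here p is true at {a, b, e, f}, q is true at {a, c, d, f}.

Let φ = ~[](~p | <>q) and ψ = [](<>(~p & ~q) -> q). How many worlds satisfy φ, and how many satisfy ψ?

For ~[](~p | <>q):
a: [](~p | <>q) is F. ✓
b: [](~p | <>q) is T. ✗
c: [](~p | <>q) is T. ✗
d: [](~p | <>q) is T. ✗
e: [](~p | <>q) is F. ✓
f: [](~p | <>q) is T. ✗
— 2 worlds.
For [](<>(~p & ~q) -> q):
a: successors {b, d, f}; <>(~p & ~q) -> q there: b:T, d:T, f:T. ✓
b: no successors, so [](<>(~p & ~q) -> q) holds vacuously. ✓
c: successors {d}; <>(~p & ~q) -> q there: d:T. ✓
d: no successors, so [](<>(~p & ~q) -> q) holds vacuously. ✓
e: successors {d, f}; <>(~p & ~q) -> q there: d:T, f:T. ✓
f: no successors, so [](<>(~p & ~q) -> q) holds vacuously. ✓
— 6 worlds.

2 and 6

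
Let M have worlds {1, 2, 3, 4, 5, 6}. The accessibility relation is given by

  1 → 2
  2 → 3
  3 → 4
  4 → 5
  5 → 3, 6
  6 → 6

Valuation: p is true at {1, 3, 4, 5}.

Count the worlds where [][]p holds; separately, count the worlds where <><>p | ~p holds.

3 and 6

For [][]p:
1: successors {2}; []p there: 2:T. ✓
2: successors {3}; []p there: 3:T. ✓
3: successors {4}; []p there: 4:T. ✓
4: successors {5}; []p there: 5:F. ✗
5: successors {3, 6}; []p there: 3:T, 6:F. ✗
6: successors {6}; []p there: 6:F. ✗
— 3 worlds.
For <><>p | ~p:
1: <><>p is T, ~p is F. ✓
2: <><>p is T, ~p is T. ✓
3: <><>p is T, ~p is F. ✓
4: <><>p is T, ~p is F. ✓
5: <><>p is T, ~p is F. ✓
6: <><>p is F, ~p is T. ✓
— 6 worlds.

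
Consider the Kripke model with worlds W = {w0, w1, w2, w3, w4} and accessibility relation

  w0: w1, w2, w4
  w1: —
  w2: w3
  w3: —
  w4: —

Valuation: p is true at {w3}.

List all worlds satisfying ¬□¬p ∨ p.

w0: ¬□¬p is F, p is F. ✗
w1: ¬□¬p is F, p is F. ✗
w2: ¬□¬p is T, p is F. ✓
w3: ¬□¬p is F, p is T. ✓
w4: ¬□¬p is F, p is F. ✗

{w2, w3}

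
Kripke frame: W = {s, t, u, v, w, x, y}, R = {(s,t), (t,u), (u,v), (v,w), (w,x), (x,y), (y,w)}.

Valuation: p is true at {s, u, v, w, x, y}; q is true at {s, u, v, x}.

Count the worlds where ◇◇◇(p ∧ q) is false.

s: successors {t}; ◇◇(p ∧ q) there: t:T. ✓
t: successors {u}; ◇◇(p ∧ q) there: u:F. ✗
u: successors {v}; ◇◇(p ∧ q) there: v:T. ✓
v: successors {w}; ◇◇(p ∧ q) there: w:F. ✗
w: successors {x}; ◇◇(p ∧ q) there: x:F. ✗
x: successors {y}; ◇◇(p ∧ q) there: y:T. ✓
y: successors {w}; ◇◇(p ∧ q) there: w:F. ✗
Satisfying worlds: {s, u, x}.
So ◇◇◇(p ∧ q) fails at the other 4 worlds.

4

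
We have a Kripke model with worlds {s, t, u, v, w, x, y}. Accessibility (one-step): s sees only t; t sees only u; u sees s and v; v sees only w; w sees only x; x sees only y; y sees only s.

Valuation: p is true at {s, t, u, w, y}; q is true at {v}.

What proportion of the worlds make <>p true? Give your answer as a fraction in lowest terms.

s: successors {t}; p there: t:T. ✓
t: successors {u}; p there: u:T. ✓
u: successors {s, v}; p there: s:T, v:F. ✓
v: successors {w}; p there: w:T. ✓
w: successors {x}; p there: x:F. ✗
x: successors {y}; p there: y:T. ✓
y: successors {s}; p there: s:T. ✓
That's 6 of 7 worlds, so 6/7.

6/7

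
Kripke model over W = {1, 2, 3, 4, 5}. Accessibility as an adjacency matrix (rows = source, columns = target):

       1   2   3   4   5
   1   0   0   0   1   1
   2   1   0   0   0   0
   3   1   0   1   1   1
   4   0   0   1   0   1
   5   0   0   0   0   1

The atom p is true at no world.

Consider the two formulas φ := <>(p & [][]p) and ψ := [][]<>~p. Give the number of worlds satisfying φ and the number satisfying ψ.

For <>(p & [][]p):
1: successors {4, 5}; p & [][]p there: 4:F, 5:F. ✗
2: successors {1}; p & [][]p there: 1:F. ✗
3: successors {1, 3, 4, 5}; p & [][]p there: 1:F, 3:F, 4:F, 5:F. ✗
4: successors {3, 5}; p & [][]p there: 3:F, 5:F. ✗
5: successors {5}; p & [][]p there: 5:F. ✗
— 0 worlds.
For [][]<>~p:
1: successors {4, 5}; []<>~p there: 4:T, 5:T. ✓
2: successors {1}; []<>~p there: 1:T. ✓
3: successors {1, 3, 4, 5}; []<>~p there: 1:T, 3:T, 4:T, 5:T. ✓
4: successors {3, 5}; []<>~p there: 3:T, 5:T. ✓
5: successors {5}; []<>~p there: 5:T. ✓
— 5 worlds.

0 and 5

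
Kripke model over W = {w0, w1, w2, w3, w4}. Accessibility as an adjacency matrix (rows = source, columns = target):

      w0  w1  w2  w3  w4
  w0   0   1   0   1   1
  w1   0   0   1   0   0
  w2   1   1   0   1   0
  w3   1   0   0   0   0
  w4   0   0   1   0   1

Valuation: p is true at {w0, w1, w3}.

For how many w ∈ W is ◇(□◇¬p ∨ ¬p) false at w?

w0: successors {w1, w3, w4}; □◇¬p ∨ ¬p there: w1:F, w3:T, w4:T. ✓
w1: successors {w2}; □◇¬p ∨ ¬p there: w2:T. ✓
w2: successors {w0, w1, w3}; □◇¬p ∨ ¬p there: w0:F, w1:F, w3:T. ✓
w3: successors {w0}; □◇¬p ∨ ¬p there: w0:F. ✗
w4: successors {w2, w4}; □◇¬p ∨ ¬p there: w2:T, w4:T. ✓
Satisfying worlds: {w0, w1, w2, w4}.
So ◇(□◇¬p ∨ ¬p) fails at the other 1 world.

1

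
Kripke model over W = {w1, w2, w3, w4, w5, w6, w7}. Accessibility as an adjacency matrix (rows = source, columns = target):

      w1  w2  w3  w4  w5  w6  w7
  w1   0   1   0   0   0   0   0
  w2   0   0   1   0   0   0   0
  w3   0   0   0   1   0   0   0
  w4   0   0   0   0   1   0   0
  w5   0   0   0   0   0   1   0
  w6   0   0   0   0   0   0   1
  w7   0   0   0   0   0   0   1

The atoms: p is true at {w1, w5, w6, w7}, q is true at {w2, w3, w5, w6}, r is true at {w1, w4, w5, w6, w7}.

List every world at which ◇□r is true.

w1: successors {w2}; □r there: w2:F. ✗
w2: successors {w3}; □r there: w3:T. ✓
w3: successors {w4}; □r there: w4:T. ✓
w4: successors {w5}; □r there: w5:T. ✓
w5: successors {w6}; □r there: w6:T. ✓
w6: successors {w7}; □r there: w7:T. ✓
w7: successors {w7}; □r there: w7:T. ✓

{w2, w3, w4, w5, w6, w7}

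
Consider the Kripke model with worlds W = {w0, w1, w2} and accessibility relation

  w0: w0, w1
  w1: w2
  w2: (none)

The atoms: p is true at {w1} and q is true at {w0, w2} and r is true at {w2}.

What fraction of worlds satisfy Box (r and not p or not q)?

w0: successors {w0, w1}; r and not p or not q there: w0:F, w1:T. ✗
w1: successors {w2}; r and not p or not q there: w2:T. ✓
w2: no successors, so Box (r and not p or not q) holds vacuously. ✓
That's 2 of 3 worlds, so 2/3.

2/3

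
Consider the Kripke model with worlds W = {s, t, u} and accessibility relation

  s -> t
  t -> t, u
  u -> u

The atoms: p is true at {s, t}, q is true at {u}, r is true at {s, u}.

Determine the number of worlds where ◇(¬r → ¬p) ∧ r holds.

s: ◇(¬r → ¬p) is F, r is T. ✗
t: ◇(¬r → ¬p) is T, r is F. ✗
u: ◇(¬r → ¬p) is T, r is T. ✓
Satisfying worlds: {u}.

1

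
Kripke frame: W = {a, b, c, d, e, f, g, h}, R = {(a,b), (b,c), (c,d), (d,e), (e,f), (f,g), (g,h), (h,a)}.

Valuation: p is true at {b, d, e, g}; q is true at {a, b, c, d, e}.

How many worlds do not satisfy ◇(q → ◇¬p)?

3

a: successors {b}; q → ◇¬p there: b:T. ✓
b: successors {c}; q → ◇¬p there: c:F. ✗
c: successors {d}; q → ◇¬p there: d:F. ✗
d: successors {e}; q → ◇¬p there: e:T. ✓
e: successors {f}; q → ◇¬p there: f:T. ✓
f: successors {g}; q → ◇¬p there: g:T. ✓
g: successors {h}; q → ◇¬p there: h:T. ✓
h: successors {a}; q → ◇¬p there: a:F. ✗
Satisfying worlds: {a, d, e, f, g}.
So ◇(q → ◇¬p) fails at the other 3 worlds.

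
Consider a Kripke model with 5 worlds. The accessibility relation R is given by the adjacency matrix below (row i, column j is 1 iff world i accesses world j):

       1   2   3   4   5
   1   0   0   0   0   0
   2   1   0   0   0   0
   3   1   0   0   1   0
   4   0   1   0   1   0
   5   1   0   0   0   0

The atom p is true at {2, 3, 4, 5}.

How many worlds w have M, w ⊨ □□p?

4

1: no successors, so □□p holds vacuously. ✓
2: successors {1}; □p there: 1:T. ✓
3: successors {1, 4}; □p there: 1:T, 4:T. ✓
4: successors {2, 4}; □p there: 2:F, 4:T. ✗
5: successors {1}; □p there: 1:T. ✓
Satisfying worlds: {1, 2, 3, 5}.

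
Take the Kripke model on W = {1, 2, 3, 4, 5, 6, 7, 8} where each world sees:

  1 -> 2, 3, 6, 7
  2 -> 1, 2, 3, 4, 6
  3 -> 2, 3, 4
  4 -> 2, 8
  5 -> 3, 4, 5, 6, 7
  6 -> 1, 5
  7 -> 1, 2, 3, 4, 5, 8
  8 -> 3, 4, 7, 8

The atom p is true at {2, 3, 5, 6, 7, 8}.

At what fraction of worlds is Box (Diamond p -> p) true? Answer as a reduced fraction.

1: successors {2, 3, 6, 7}; Diamond p -> p there: 2:T, 3:T, 6:T, 7:T. ✓
2: successors {1, 2, 3, 4, 6}; Diamond p -> p there: 1:F, 2:T, 3:T, 4:F, 6:T. ✗
3: successors {2, 3, 4}; Diamond p -> p there: 2:T, 3:T, 4:F. ✗
4: successors {2, 8}; Diamond p -> p there: 2:T, 8:T. ✓
5: successors {3, 4, 5, 6, 7}; Diamond p -> p there: 3:T, 4:F, 5:T, 6:T, 7:T. ✗
6: successors {1, 5}; Diamond p -> p there: 1:F, 5:T. ✗
7: successors {1, 2, 3, 4, 5, 8}; Diamond p -> p there: 1:F, 2:T, 3:T, 4:F, 5:T, 8:T. ✗
8: successors {3, 4, 7, 8}; Diamond p -> p there: 3:T, 4:F, 7:T, 8:T. ✗
That's 2 of 8 worlds, so 2/8 = 1/4.

1/4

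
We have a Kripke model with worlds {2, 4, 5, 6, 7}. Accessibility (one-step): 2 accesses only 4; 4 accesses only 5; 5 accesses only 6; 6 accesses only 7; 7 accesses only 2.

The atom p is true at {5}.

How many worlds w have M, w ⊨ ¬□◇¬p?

1

2: □◇¬p is F. ✓
4: □◇¬p is T. ✗
5: □◇¬p is T. ✗
6: □◇¬p is T. ✗
7: □◇¬p is T. ✗
Satisfying worlds: {2}.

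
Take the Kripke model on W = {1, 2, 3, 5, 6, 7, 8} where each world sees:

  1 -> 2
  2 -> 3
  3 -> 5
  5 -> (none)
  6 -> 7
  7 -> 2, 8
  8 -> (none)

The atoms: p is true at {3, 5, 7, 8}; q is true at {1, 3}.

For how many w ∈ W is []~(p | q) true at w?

1: successors {2}; ~(p | q) there: 2:T. ✓
2: successors {3}; ~(p | q) there: 3:F. ✗
3: successors {5}; ~(p | q) there: 5:F. ✗
5: no successors, so []~(p | q) holds vacuously. ✓
6: successors {7}; ~(p | q) there: 7:F. ✗
7: successors {2, 8}; ~(p | q) there: 2:T, 8:F. ✗
8: no successors, so []~(p | q) holds vacuously. ✓
Satisfying worlds: {1, 5, 8}.

3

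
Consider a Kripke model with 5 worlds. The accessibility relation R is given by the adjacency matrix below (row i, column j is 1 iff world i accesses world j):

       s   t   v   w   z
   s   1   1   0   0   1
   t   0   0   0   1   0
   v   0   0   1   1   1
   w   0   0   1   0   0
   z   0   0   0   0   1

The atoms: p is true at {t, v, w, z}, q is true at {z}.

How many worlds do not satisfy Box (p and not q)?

3

s: successors {s, t, z}; p and not q there: s:F, t:T, z:F. ✗
t: successors {w}; p and not q there: w:T. ✓
v: successors {v, w, z}; p and not q there: v:T, w:T, z:F. ✗
w: successors {v}; p and not q there: v:T. ✓
z: successors {z}; p and not q there: z:F. ✗
Satisfying worlds: {t, w}.
So Box (p and not q) fails at the other 3 worlds.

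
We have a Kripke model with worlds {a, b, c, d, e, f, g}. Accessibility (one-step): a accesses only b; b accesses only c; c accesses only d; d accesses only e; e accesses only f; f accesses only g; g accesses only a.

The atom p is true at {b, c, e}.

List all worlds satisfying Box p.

{a, b, d}

a: successors {b}; p there: b:T. ✓
b: successors {c}; p there: c:T. ✓
c: successors {d}; p there: d:F. ✗
d: successors {e}; p there: e:T. ✓
e: successors {f}; p there: f:F. ✗
f: successors {g}; p there: g:F. ✗
g: successors {a}; p there: a:F. ✗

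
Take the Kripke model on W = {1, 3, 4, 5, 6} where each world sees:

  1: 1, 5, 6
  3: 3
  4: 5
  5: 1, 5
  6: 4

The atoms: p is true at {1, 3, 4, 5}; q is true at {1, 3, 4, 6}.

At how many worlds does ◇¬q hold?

3

1: successors {1, 5, 6}; ¬q there: 1:F, 5:T, 6:F. ✓
3: successors {3}; ¬q there: 3:F. ✗
4: successors {5}; ¬q there: 5:T. ✓
5: successors {1, 5}; ¬q there: 1:F, 5:T. ✓
6: successors {4}; ¬q there: 4:F. ✗
Satisfying worlds: {1, 4, 5}.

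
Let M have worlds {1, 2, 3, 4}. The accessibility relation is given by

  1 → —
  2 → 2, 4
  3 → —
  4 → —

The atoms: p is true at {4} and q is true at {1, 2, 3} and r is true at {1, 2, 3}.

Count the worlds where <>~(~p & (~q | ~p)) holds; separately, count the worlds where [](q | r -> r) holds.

For <>~(~p & (~q | ~p)):
1: no successors, so <>~(~p & (~q | ~p)) fails. ✗
2: successors {2, 4}; ~(~p & (~q | ~p)) there: 2:F, 4:T. ✓
3: no successors, so <>~(~p & (~q | ~p)) fails. ✗
4: no successors, so <>~(~p & (~q | ~p)) fails. ✗
— 1 world.
For [](q | r -> r):
1: no successors, so [](q | r -> r) holds vacuously. ✓
2: successors {2, 4}; q | r -> r there: 2:T, 4:T. ✓
3: no successors, so [](q | r -> r) holds vacuously. ✓
4: no successors, so [](q | r -> r) holds vacuously. ✓
— 4 worlds.

1 and 4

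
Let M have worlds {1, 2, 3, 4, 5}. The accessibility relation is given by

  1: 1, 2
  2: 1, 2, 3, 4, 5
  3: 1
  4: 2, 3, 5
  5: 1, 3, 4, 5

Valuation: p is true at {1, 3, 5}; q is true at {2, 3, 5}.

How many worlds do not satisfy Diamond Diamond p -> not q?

3

1: Diamond Diamond p is T, not q is T. ✓
2: Diamond Diamond p is T, not q is F. ✗
3: Diamond Diamond p is T, not q is F. ✗
4: Diamond Diamond p is T, not q is T. ✓
5: Diamond Diamond p is T, not q is F. ✗
Satisfying worlds: {1, 4}.
So Diamond Diamond p -> not q fails at the other 3 worlds.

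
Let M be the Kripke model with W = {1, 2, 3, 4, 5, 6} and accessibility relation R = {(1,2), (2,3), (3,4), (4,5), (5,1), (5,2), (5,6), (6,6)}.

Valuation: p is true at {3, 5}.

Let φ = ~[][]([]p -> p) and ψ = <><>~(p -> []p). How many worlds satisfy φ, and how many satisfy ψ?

3 and 3

For ~[][]([]p -> p):
1: [][]([]p -> p) is T. ✗
2: [][]([]p -> p) is F. ✓
3: [][]([]p -> p) is T. ✗
4: [][]([]p -> p) is F. ✓
5: [][]([]p -> p) is F. ✓
6: [][]([]p -> p) is T. ✗
— 3 worlds.
For <><>~(p -> []p):
1: successors {2}; <>~(p -> []p) there: 2:T. ✓
2: successors {3}; <>~(p -> []p) there: 3:F. ✗
3: successors {4}; <>~(p -> []p) there: 4:T. ✓
4: successors {5}; <>~(p -> []p) there: 5:F. ✗
5: successors {1, 2, 6}; <>~(p -> []p) there: 1:F, 2:T, 6:F. ✓
6: successors {6}; <>~(p -> []p) there: 6:F. ✗
— 3 worlds.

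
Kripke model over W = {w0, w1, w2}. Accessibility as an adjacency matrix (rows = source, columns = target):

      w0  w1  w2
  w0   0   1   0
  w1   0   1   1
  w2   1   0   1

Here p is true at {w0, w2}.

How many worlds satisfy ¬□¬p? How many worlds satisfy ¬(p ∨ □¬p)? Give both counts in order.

2 and 1

For ¬□¬p:
w0: □¬p is T. ✗
w1: □¬p is F. ✓
w2: □¬p is F. ✓
— 2 worlds.
For ¬(p ∨ □¬p):
w0: p ∨ □¬p is T. ✗
w1: p ∨ □¬p is F. ✓
w2: p ∨ □¬p is T. ✗
— 1 world.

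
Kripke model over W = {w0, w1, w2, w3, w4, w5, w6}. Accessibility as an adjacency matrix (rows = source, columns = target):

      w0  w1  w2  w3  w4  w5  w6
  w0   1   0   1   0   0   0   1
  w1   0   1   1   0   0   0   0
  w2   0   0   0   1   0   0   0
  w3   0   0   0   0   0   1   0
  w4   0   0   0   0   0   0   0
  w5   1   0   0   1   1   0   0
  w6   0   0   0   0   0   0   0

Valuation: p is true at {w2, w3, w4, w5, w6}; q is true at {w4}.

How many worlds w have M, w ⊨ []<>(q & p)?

3

w0: successors {w0, w2, w6}; <>(q & p) there: w0:F, w2:F, w6:F. ✗
w1: successors {w1, w2}; <>(q & p) there: w1:F, w2:F. ✗
w2: successors {w3}; <>(q & p) there: w3:F. ✗
w3: successors {w5}; <>(q & p) there: w5:T. ✓
w4: no successors, so []<>(q & p) holds vacuously. ✓
w5: successors {w0, w3, w4}; <>(q & p) there: w0:F, w3:F, w4:F. ✗
w6: no successors, so []<>(q & p) holds vacuously. ✓
Satisfying worlds: {w3, w4, w6}.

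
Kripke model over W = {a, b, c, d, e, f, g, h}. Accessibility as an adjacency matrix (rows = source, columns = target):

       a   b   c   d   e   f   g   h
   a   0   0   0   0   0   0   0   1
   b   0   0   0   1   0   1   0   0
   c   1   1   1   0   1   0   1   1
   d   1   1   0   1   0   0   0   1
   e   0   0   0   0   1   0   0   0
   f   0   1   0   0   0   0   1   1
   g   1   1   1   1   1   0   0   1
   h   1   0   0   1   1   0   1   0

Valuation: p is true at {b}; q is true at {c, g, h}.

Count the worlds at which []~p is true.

a: successors {h}; ~p there: h:T. ✓
b: successors {d, f}; ~p there: d:T, f:T. ✓
c: successors {a, b, c, e, g, h}; ~p there: a:T, b:F, c:T, e:T, g:T, h:T. ✗
d: successors {a, b, d, h}; ~p there: a:T, b:F, d:T, h:T. ✗
e: successors {e}; ~p there: e:T. ✓
f: successors {b, g, h}; ~p there: b:F, g:T, h:T. ✗
g: successors {a, b, c, d, e, h}; ~p there: a:T, b:F, c:T, d:T, e:T, h:T. ✗
h: successors {a, d, e, g}; ~p there: a:T, d:T, e:T, g:T. ✓
Satisfying worlds: {a, b, e, h}.

4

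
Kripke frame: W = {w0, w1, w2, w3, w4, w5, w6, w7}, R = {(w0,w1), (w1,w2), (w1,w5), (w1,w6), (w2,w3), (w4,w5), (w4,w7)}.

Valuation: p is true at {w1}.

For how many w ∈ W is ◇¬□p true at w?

w0: successors {w1}; ¬□p there: w1:T. ✓
w1: successors {w2, w5, w6}; ¬□p there: w2:T, w5:F, w6:F. ✓
w2: successors {w3}; ¬□p there: w3:F. ✗
w3: no successors, so ◇¬□p fails. ✗
w4: successors {w5, w7}; ¬□p there: w5:F, w7:F. ✗
w5: no successors, so ◇¬□p fails. ✗
w6: no successors, so ◇¬□p fails. ✗
w7: no successors, so ◇¬□p fails. ✗
Satisfying worlds: {w0, w1}.

2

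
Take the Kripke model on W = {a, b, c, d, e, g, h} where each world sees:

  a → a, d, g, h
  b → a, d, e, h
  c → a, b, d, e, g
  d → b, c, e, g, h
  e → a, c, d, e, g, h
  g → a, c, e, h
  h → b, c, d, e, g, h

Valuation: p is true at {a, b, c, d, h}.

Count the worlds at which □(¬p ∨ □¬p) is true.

0

a: successors {a, d, g, h}; ¬p ∨ □¬p there: a:F, d:F, g:T, h:F. ✗
b: successors {a, d, e, h}; ¬p ∨ □¬p there: a:F, d:F, e:T, h:F. ✗
c: successors {a, b, d, e, g}; ¬p ∨ □¬p there: a:F, b:F, d:F, e:T, g:T. ✗
d: successors {b, c, e, g, h}; ¬p ∨ □¬p there: b:F, c:F, e:T, g:T, h:F. ✗
e: successors {a, c, d, e, g, h}; ¬p ∨ □¬p there: a:F, c:F, d:F, e:T, g:T, h:F. ✗
g: successors {a, c, e, h}; ¬p ∨ □¬p there: a:F, c:F, e:T, h:F. ✗
h: successors {b, c, d, e, g, h}; ¬p ∨ □¬p there: b:F, c:F, d:F, e:T, g:T, h:F. ✗
Satisfying worlds: ∅.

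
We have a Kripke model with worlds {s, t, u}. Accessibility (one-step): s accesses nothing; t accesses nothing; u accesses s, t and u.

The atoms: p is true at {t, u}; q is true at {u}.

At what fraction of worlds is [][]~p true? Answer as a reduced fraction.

s: no successors, so [][]~p holds vacuously. ✓
t: no successors, so [][]~p holds vacuously. ✓
u: successors {s, t, u}; []~p there: s:T, t:T, u:F. ✗
That's 2 of 3 worlds, so 2/3.

2/3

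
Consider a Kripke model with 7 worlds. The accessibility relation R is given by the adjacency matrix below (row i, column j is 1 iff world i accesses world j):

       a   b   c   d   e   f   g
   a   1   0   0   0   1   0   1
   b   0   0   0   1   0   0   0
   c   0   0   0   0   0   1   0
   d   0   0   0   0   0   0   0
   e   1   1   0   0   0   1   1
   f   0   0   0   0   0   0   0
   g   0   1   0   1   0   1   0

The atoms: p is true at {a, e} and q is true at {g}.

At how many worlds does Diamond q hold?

a: successors {a, e, g}; q there: a:F, e:F, g:T. ✓
b: successors {d}; q there: d:F. ✗
c: successors {f}; q there: f:F. ✗
d: no successors, so Diamond q fails. ✗
e: successors {a, b, f, g}; q there: a:F, b:F, f:F, g:T. ✓
f: no successors, so Diamond q fails. ✗
g: successors {b, d, f}; q there: b:F, d:F, f:F. ✗
Satisfying worlds: {a, e}.

2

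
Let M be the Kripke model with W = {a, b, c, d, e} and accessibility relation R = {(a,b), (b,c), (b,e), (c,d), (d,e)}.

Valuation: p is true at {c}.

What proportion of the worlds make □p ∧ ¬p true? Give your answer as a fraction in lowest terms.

a: □p is F, ¬p is T. ✗
b: □p is F, ¬p is T. ✗
c: □p is F, ¬p is F. ✗
d: □p is F, ¬p is T. ✗
e: □p is T, ¬p is T. ✓
That's 1 of 5 worlds, so 1/5.

1/5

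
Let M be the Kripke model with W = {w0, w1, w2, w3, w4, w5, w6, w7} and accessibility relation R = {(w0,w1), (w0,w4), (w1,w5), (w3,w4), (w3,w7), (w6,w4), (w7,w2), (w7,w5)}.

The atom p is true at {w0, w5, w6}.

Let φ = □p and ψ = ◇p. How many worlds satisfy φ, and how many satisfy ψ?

For □p:
w0: successors {w1, w4}; p there: w1:F, w4:F. ✗
w1: successors {w5}; p there: w5:T. ✓
w2: no successors, so □p holds vacuously. ✓
w3: successors {w4, w7}; p there: w4:F, w7:F. ✗
w4: no successors, so □p holds vacuously. ✓
w5: no successors, so □p holds vacuously. ✓
w6: successors {w4}; p there: w4:F. ✗
w7: successors {w2, w5}; p there: w2:F, w5:T. ✗
— 4 worlds.
For ◇p:
w0: successors {w1, w4}; p there: w1:F, w4:F. ✗
w1: successors {w5}; p there: w5:T. ✓
w2: no successors, so ◇p fails. ✗
w3: successors {w4, w7}; p there: w4:F, w7:F. ✗
w4: no successors, so ◇p fails. ✗
w5: no successors, so ◇p fails. ✗
w6: successors {w4}; p there: w4:F. ✗
w7: successors {w2, w5}; p there: w2:F, w5:T. ✓
— 2 worlds.

4 and 2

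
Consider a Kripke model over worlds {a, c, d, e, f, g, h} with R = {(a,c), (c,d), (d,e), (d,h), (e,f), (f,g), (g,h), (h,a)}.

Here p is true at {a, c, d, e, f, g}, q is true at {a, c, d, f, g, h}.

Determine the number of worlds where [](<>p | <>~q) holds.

6

a: successors {c}; <>p | <>~q there: c:T. ✓
c: successors {d}; <>p | <>~q there: d:T. ✓
d: successors {e, h}; <>p | <>~q there: e:T, h:T. ✓
e: successors {f}; <>p | <>~q there: f:T. ✓
f: successors {g}; <>p | <>~q there: g:F. ✗
g: successors {h}; <>p | <>~q there: h:T. ✓
h: successors {a}; <>p | <>~q there: a:T. ✓
Satisfying worlds: {a, c, d, e, g, h}.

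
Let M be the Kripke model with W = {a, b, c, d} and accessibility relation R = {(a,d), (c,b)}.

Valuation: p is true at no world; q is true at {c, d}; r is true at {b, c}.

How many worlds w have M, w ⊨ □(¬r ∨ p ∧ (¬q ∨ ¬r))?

a: successors {d}; ¬r ∨ p ∧ (¬q ∨ ¬r) there: d:T. ✓
b: no successors, so □(¬r ∨ p ∧ (¬q ∨ ¬r)) holds vacuously. ✓
c: successors {b}; ¬r ∨ p ∧ (¬q ∨ ¬r) there: b:F. ✗
d: no successors, so □(¬r ∨ p ∧ (¬q ∨ ¬r)) holds vacuously. ✓
Satisfying worlds: {a, b, d}.

3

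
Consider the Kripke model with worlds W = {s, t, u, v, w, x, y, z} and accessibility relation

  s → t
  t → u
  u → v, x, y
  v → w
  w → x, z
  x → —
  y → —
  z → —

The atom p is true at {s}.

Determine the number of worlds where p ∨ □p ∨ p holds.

4

s: p is T, □p ∨ p is T. ✓
t: p is F, □p ∨ p is F. ✗
u: p is F, □p ∨ p is F. ✗
v: p is F, □p ∨ p is F. ✗
w: p is F, □p ∨ p is F. ✗
x: p is F, □p ∨ p is T. ✓
y: p is F, □p ∨ p is T. ✓
z: p is F, □p ∨ p is T. ✓
Satisfying worlds: {s, x, y, z}.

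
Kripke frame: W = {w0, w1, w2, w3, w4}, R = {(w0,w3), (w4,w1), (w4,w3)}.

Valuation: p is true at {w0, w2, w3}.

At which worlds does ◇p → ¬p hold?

{w1, w2, w3, w4}

w0: ◇p is T, ¬p is F. ✗
w1: ◇p is F, ¬p is T. ✓
w2: ◇p is F, ¬p is F. ✓
w3: ◇p is F, ¬p is F. ✓
w4: ◇p is T, ¬p is T. ✓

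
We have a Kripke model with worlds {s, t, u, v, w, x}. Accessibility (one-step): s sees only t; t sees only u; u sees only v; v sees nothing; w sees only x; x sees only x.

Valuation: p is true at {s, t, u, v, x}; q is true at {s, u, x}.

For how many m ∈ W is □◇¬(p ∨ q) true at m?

1

s: successors {t}; ◇¬(p ∨ q) there: t:F. ✗
t: successors {u}; ◇¬(p ∨ q) there: u:F. ✗
u: successors {v}; ◇¬(p ∨ q) there: v:F. ✗
v: no successors, so □◇¬(p ∨ q) holds vacuously. ✓
w: successors {x}; ◇¬(p ∨ q) there: x:F. ✗
x: successors {x}; ◇¬(p ∨ q) there: x:F. ✗
Satisfying worlds: {v}.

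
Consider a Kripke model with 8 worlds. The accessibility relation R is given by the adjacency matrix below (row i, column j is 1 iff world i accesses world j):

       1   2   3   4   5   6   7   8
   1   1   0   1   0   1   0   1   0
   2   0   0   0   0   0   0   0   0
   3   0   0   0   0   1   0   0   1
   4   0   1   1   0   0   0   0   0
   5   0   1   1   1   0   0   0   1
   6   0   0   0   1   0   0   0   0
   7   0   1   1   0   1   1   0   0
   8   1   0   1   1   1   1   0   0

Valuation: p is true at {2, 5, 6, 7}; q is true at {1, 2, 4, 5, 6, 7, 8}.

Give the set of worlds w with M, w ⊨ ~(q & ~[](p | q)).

1: q & ~[](p | q) is T. ✗
2: q & ~[](p | q) is F. ✓
3: q & ~[](p | q) is F. ✓
4: q & ~[](p | q) is T. ✗
5: q & ~[](p | q) is T. ✗
6: q & ~[](p | q) is F. ✓
7: q & ~[](p | q) is T. ✗
8: q & ~[](p | q) is T. ✗

{2, 3, 6}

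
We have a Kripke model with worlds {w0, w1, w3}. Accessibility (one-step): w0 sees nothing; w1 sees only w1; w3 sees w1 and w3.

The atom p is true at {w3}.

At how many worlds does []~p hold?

w0: no successors, so []~p holds vacuously. ✓
w1: successors {w1}; ~p there: w1:T. ✓
w3: successors {w1, w3}; ~p there: w1:T, w3:F. ✗
Satisfying worlds: {w0, w1}.

2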